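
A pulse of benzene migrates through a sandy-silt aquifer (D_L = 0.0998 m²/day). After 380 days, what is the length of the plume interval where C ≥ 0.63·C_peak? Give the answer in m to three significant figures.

The plume is Gaussian with σ = √(2Dt) = √(2 × 0.0998 × 380) = 8.709 m.
C/C_peak = exp(−Δx²/(2σ²)) = 0.63 ⇒ Δx = σ·√(−2 ln 0.63) = 8.709 × 0.9613 = 8.372 m.
Width = 2Δx = 16.7 m.

16.7 m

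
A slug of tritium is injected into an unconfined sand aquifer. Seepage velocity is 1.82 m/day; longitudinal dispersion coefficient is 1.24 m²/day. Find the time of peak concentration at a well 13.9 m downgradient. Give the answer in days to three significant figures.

7.27 days

For the 1D instantaneous-source solution, setting ∂C/∂t = 0 at fixed x gives v²t² + 2Dt − x² = 0, so t = (√(D² + v²x²) − D)/v².
√(D² + v²x²) = √(1.24² + 1.82² × 13.9²) = 25.33; v² = 3.3124.
t = (25.33 − 1.24)/3.3124 = 7.27 days (vs. the pure-advection estimate x/v = 7.64 d).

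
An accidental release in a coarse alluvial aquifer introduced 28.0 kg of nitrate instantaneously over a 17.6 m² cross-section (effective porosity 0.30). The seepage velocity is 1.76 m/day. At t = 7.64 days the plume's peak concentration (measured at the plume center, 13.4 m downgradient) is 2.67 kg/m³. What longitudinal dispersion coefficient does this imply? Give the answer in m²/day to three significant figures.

At the plume center C_max = M/(n_e·A·√(4πDt)), so D = M²/(4πt·(n_e·A·C_max)²).
n_e·A·C_max = 0.30 × 17.6 × 2.67 = 14.10 kg/m.
D = 28.0²/(4π × 7.64 × 14.10²) = 0.0411 m²/day.

0.0411 m²/day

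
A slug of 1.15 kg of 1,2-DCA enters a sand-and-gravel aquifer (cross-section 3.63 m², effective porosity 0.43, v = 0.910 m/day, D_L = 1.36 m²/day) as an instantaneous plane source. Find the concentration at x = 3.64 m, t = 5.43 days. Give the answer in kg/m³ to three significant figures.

For an instantaneous plane source, C(x,t) = M/(n_e·A·√(4πDt)) · exp(−(x−vt)²/(4Dt)), with n_e·A the pore (flow) area.
Plume center vt = 0.910 × 5.43 = 4.9413 m, so the well at 3.64 m is 1.3013 m upgradient of the peak.
√(4πDt) = 9.633 m, giving peak height M/(n_e·A·√(4πDt)) = 1.15/(0.43 × 3.63 × 9.633) = 0.07648 kg/m³.
(x−vt)²/(4Dt) = (-1.3013)²/(4 × 1.36 × 5.43) = 0.05733; exp(−0.05733) = 0.9443.
C = 0.07648 × 0.9443 = 0.0722 kg/m³.

0.0722 kg/m³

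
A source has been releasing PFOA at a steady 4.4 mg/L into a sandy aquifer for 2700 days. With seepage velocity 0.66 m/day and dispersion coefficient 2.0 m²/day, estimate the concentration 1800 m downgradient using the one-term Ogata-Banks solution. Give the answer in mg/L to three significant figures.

For a continuous step input, C/C₀ ≈ ½·erfc((x−vt)/(2√(Dt))).
vt = 0.66 × 2700 = 1782 m and 2√(Dt) = 2√(2.0 × 2700) = 147.0 m.
Argument (x−vt)/(2√(Dt)) = (1800 − 1782)/147.0 = 0.1224; ½·erfc(0.1224) = 0.4313.
C = 4.4 × 0.4313 = 1.90 mg/L.

1.90 mg/L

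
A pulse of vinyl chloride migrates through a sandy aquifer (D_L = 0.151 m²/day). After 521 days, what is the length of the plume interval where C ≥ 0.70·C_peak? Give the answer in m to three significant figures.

21.2 m

The plume is Gaussian with σ = √(2Dt) = √(2 × 0.151 × 521) = 12.54 m.
C/C_peak = exp(−Δx²/(2σ²)) = 0.70 ⇒ Δx = σ·√(−2 ln 0.70) = 12.54 × 0.8446 = 10.59 m.
Width = 2Δx = 21.2 m.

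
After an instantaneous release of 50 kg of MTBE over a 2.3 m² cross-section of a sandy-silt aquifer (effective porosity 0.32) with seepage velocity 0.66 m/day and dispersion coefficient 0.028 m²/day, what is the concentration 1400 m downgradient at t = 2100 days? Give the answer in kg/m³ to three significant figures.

1.09 kg/m³

For an instantaneous plane source, C(x,t) = M/(n_e·A·√(4πDt)) · exp(−(x−vt)²/(4Dt)), with n_e·A the pore (flow) area.
Plume center vt = 0.66 × 2100 = 1386 m, so the well at 1400 m is 14 m downgradient of the peak.
√(4πDt) = 27.18 m, giving peak height M/(n_e·A·√(4πDt)) = 50/(0.32 × 2.3 × 27.18) = 2.499 kg/m³.
(x−vt)²/(4Dt) = (14)²/(4 × 0.028 × 2100) = 0.8333; exp(−0.8333) = 0.4346.
C = 2.499 × 0.4346 = 1.09 kg/m³.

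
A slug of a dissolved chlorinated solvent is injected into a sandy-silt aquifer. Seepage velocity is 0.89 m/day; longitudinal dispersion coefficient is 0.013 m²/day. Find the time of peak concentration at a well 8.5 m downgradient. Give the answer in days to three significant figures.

For the 1D instantaneous-source solution, setting ∂C/∂t = 0 at fixed x gives v²t² + 2Dt − x² = 0, so t = (√(D² + v²x²) − D)/v².
√(D² + v²x²) = √(0.013² + 0.89² × 8.5²) = 7.565; v² = 0.7921.
t = (7.565 − 0.013)/0.7921 = 9.53 days (vs. the pure-advection estimate x/v = 9.55 d).

9.53 days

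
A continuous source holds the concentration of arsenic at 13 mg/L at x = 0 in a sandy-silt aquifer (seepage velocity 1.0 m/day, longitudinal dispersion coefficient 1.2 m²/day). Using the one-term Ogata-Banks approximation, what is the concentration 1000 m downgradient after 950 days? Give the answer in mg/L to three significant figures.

For a continuous step input, C/C₀ ≈ ½·erfc((x−vt)/(2√(Dt))).
vt = 1.0 × 950 = 950 m and 2√(Dt) = 2√(1.2 × 950) = 67.53 m.
Argument (x−vt)/(2√(Dt)) = (1000 − 950)/67.53 = 0.7404; ½·erfc(0.7404) = 0.1475.
C = 13 × 0.1475 = 1.92 mg/L.

1.92 mg/L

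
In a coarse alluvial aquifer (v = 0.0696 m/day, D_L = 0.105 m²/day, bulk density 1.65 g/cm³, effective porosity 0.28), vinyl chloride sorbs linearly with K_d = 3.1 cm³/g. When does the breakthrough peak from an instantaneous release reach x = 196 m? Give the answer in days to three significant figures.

Retardation factor R = 1 + ρ_b·K_d/n = 1 + 1.65 × 3.1/0.28 = 19.27.
Sorption retards both mechanisms: v_R = v/R = 0.003612 m/day, D_R = D/R = 0.005449 m²/day.
Peak time from v_R²t² + 2D_R t − x² = 0: t = (√(D_R² + v_R²x²) − D_R)/v_R².
√(D_R² + v_R²x²) = √(0.005449² + 0.003612² × 196²) = 0.7080; v_R² = 1.305e-05.
t = (0.7080 − 0.005449)/1.305e-05 = 53800 days.

53800 days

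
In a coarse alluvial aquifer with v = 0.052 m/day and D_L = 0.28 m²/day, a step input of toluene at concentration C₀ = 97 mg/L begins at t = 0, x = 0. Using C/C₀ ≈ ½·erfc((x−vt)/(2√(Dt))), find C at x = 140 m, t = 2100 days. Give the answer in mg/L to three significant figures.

For a continuous step input, C/C₀ ≈ ½·erfc((x−vt)/(2√(Dt))).
vt = 0.052 × 2100 = 109.2 m and 2√(Dt) = 2√(0.28 × 2100) = 48.50 m.
Argument (x−vt)/(2√(Dt)) = (140 − 109.2)/48.50 = 0.6351; ½·erfc(0.6351) = 0.1845.
C = 97 × 0.1845 = 17.9 mg/L.

17.9 mg/L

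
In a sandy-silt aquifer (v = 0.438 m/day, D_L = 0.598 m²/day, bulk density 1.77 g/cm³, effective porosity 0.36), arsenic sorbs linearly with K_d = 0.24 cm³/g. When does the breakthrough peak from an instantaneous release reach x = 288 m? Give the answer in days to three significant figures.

1430 days

Retardation factor R = 1 + ρ_b·K_d/n = 1 + 1.77 × 0.24/0.36 = 2.180.
Sorption retards both mechanisms: v_R = v/R = 0.2009 m/day, D_R = D/R = 0.2743 m²/day.
Peak time from v_R²t² + 2D_R t − x² = 0: t = (√(D_R² + v_R²x²) − D_R)/v_R².
√(D_R² + v_R²x²) = √(0.2743² + 0.2009² × 288²) = 57.86; v_R² = 0.04036.
t = (57.86 − 0.2743)/0.04036 = 1430 days.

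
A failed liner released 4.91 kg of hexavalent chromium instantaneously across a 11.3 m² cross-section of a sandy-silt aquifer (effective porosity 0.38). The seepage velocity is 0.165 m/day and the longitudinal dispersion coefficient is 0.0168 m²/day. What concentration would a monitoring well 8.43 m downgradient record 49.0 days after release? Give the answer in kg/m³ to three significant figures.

0.343 kg/m³

For an instantaneous plane source, C(x,t) = M/(n_e·A·√(4πDt)) · exp(−(x−vt)²/(4Dt)), with n_e·A the pore (flow) area.
Plume center vt = 0.165 × 49.0 = 8.085 m, so the well at 8.43 m is 0.345 m downgradient of the peak.
√(4πDt) = 3.216 m, giving peak height M/(n_e·A·√(4πDt)) = 4.91/(0.38 × 11.3 × 3.216) = 0.3556 kg/m³.
(x−vt)²/(4Dt) = (0.345)²/(4 × 0.0168 × 49.0) = 0.03615; exp(−0.03615) = 0.9645.
C = 0.3556 × 0.9645 = 0.343 kg/m³.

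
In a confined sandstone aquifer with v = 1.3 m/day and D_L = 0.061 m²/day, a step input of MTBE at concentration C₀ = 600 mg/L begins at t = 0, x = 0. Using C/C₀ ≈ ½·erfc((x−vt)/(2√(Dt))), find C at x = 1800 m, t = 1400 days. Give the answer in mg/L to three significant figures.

For a continuous step input, C/C₀ ≈ ½·erfc((x−vt)/(2√(Dt))).
vt = 1.3 × 1400 = 1820 m and 2√(Dt) = 2√(0.061 × 1400) = 18.48 m.
Argument (x−vt)/(2√(Dt)) = (1800 − 1820)/18.48 = -1.082; ½·erfc(-1.082) = 0.9370.
C = 600 × 0.9370 = 562 mg/L.

562 mg/L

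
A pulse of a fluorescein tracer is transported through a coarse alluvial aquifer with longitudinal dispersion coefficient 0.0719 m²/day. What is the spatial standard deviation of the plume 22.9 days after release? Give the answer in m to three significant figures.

1.81 m

Dispersive spreading gives a Gaussian with σ² = 2Dt; advection only shifts the center.
σ = √(2 × 0.0719 × 22.9) = 1.81 m.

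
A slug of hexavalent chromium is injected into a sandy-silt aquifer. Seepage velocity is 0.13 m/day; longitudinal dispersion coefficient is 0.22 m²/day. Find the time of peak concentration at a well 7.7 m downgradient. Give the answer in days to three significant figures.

47.6 days

For the 1D instantaneous-source solution, setting ∂C/∂t = 0 at fixed x gives v²t² + 2Dt − x² = 0, so t = (√(D² + v²x²) − D)/v².
√(D² + v²x²) = √(0.22² + 0.13² × 7.7²) = 1.025; v² = 0.0169.
t = (1.025 − 0.22)/0.0169 = 47.6 days (vs. the pure-advection estimate x/v = 59.2 d).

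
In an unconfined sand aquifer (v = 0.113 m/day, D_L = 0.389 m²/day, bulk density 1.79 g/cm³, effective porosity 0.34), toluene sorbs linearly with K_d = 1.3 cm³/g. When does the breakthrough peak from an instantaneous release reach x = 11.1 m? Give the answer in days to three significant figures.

Retardation factor R = 1 + ρ_b·K_d/n = 1 + 1.79 × 1.3/0.34 = 7.844.
Sorption retards both mechanisms: v_R = v/R = 0.01441 m/day, D_R = D/R = 0.04959 m²/day.
Peak time from v_R²t² + 2D_R t − x² = 0: t = (√(D_R² + v_R²x²) − D_R)/v_R².
√(D_R² + v_R²x²) = √(0.04959² + 0.01441² × 11.1²) = 0.1675; v_R² = 0.0002076.
t = (0.1675 − 0.04959)/0.0002076 = 568 days.

568 days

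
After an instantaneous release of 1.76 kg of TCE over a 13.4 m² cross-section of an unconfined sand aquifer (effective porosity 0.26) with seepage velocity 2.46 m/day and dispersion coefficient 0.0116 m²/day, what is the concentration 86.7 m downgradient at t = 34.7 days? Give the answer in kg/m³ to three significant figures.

For an instantaneous plane source, C(x,t) = M/(n_e·A·√(4πDt)) · exp(−(x−vt)²/(4Dt)), with n_e·A the pore (flow) area.
Plume center vt = 2.46 × 34.7 = 85.362 m, so the well at 86.7 m is 1.338 m downgradient of the peak.
√(4πDt) = 2.249 m, giving peak height M/(n_e·A·√(4πDt)) = 1.76/(0.26 × 13.4 × 2.249) = 0.2246 kg/m³.
(x−vt)²/(4Dt) = (1.338)²/(4 × 0.0116 × 34.7) = 1.112; exp(−1.112) = 0.3289.
C = 0.2246 × 0.3289 = 0.0739 kg/m³.

0.0739 kg/m³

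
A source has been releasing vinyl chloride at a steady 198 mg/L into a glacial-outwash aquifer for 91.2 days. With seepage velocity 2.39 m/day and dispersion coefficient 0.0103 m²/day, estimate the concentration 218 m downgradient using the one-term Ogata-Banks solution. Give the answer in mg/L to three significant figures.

For a continuous step input, C/C₀ ≈ ½·erfc((x−vt)/(2√(Dt))).
vt = 2.39 × 91.2 = 217.968 m and 2√(Dt) = 2√(0.0103 × 91.2) = 1.938 m.
Argument (x−vt)/(2√(Dt)) = (218 − 217.968)/1.938 = 0.01651; ½·erfc(0.01651) = 0.4907.
C = 198 × 0.4907 = 97.2 mg/L.

97.2 mg/L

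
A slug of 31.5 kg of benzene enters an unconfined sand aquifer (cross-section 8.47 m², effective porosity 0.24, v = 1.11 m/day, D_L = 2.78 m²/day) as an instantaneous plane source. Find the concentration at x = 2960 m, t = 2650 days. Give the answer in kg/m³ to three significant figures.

For an instantaneous plane source, C(x,t) = M/(n_e·A·√(4πDt)) · exp(−(x−vt)²/(4Dt)), with n_e·A the pore (flow) area.
Plume center vt = 1.11 × 2650 = 2941.5 m, so the well at 2960 m is 18.5 m downgradient of the peak.
√(4πDt) = 304.3 m, giving peak height M/(n_e·A·√(4πDt)) = 31.5/(0.24 × 8.47 × 304.3) = 0.05092 kg/m³.
(x−vt)²/(4Dt) = (18.5)²/(4 × 2.78 × 2650) = 0.01161; exp(−0.01161) = 0.9885.
C = 0.05092 × 0.9885 = 0.0503 kg/m³.

0.0503 kg/m³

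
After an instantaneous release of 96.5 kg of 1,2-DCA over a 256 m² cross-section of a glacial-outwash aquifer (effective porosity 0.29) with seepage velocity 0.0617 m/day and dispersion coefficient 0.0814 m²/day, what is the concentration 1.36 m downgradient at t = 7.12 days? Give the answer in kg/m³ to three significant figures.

0.334 kg/m³

For an instantaneous plane source, C(x,t) = M/(n_e·A·√(4πDt)) · exp(−(x−vt)²/(4Dt)), with n_e·A the pore (flow) area.
Plume center vt = 0.0617 × 7.12 = 0.439304 m, so the well at 1.36 m is 0.920696 m downgradient of the peak.
√(4πDt) = 2.699 m, giving peak height M/(n_e·A·√(4πDt)) = 96.5/(0.29 × 256 × 2.699) = 0.4816 kg/m³.
(x−vt)²/(4Dt) = (0.920696)²/(4 × 0.0814 × 7.12) = 0.3657; exp(−0.3657) = 0.6937.
C = 0.4816 × 0.6937 = 0.334 kg/m³.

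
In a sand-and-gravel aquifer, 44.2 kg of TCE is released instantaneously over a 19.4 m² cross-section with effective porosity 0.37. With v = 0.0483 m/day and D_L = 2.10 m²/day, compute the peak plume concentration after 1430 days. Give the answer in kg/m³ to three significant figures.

0.0317 kg/m³

The peak of an instantaneous 1D plume sits at x = vt; there the Gaussian factor is 1 and C_max = M/(n_e·A·√(4πDt)), where n_e·A is the pore area the mass is dissolved in.
√(4πDt) = √(4π × 2.10 × 1430) = 194.3 m, so C_max = 44.2/(0.37 × 19.4 × 194.3) = 0.0317 kg/m³.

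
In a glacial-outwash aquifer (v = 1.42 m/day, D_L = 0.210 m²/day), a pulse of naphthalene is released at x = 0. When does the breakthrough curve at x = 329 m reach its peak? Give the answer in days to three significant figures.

For the 1D instantaneous-source solution, setting ∂C/∂t = 0 at fixed x gives v²t² + 2Dt − x² = 0, so t = (√(D² + v²x²) − D)/v².
√(D² + v²x²) = √(0.210² + 1.42² × 329²) = 467.2; v² = 2.0164.
t = (467.2 − 0.210)/2.0164 = 232 days (vs. the pure-advection estimate x/v = 232 d).

232 days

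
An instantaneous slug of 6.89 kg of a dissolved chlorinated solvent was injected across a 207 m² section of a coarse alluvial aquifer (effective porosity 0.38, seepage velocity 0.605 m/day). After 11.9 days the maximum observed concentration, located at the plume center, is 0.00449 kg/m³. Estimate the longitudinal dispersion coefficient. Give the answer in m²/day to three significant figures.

2.54 m²/day

At the plume center C_max = M/(n_e·A·√(4πDt)), so D = M²/(4πt·(n_e·A·C_max)²).
n_e·A·C_max = 0.38 × 207 × 0.00449 = 0.3532 kg/m.
D = 6.89²/(4π × 11.9 × 0.3532²) = 2.54 m²/day.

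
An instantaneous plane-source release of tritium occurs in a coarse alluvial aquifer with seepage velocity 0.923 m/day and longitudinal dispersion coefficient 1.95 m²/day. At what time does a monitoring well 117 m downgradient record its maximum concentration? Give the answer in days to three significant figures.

124 days

For the 1D instantaneous-source solution, setting ∂C/∂t = 0 at fixed x gives v²t² + 2Dt − x² = 0, so t = (√(D² + v²x²) − D)/v².
√(D² + v²x²) = √(1.95² + 0.923² × 117²) = 108.0; v² = 0.851929.
t = (108.0 − 1.95)/0.851929 = 124 days (vs. the pure-advection estimate x/v = 127 d).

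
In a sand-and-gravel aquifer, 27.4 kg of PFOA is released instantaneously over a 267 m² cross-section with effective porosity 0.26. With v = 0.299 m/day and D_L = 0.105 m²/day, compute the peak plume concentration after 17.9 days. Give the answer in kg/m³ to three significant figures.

0.0812 kg/m³

The peak of an instantaneous 1D plume sits at x = vt; there the Gaussian factor is 1 and C_max = M/(n_e·A·√(4πDt)), where n_e·A is the pore area the mass is dissolved in.
√(4πDt) = √(4π × 0.105 × 17.9) = 4.860 m, so C_max = 27.4/(0.26 × 267 × 4.860) = 0.0812 kg/m³.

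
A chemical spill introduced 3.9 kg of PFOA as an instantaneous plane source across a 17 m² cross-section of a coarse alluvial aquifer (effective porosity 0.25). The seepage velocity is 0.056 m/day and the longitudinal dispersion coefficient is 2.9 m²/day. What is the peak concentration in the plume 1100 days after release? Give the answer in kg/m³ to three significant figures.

0.00458 kg/m³

The peak of an instantaneous 1D plume sits at x = vt; there the Gaussian factor is 1 and C_max = M/(n_e·A·√(4πDt)), where n_e·A is the pore area the mass is dissolved in.
√(4πDt) = √(4π × 2.9 × 1100) = 200.2 m, so C_max = 3.9/(0.25 × 17 × 200.2) = 0.00458 kg/m³.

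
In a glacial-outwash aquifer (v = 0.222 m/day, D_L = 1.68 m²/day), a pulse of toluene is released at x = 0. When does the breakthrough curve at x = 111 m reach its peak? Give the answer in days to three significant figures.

467 days

For the 1D instantaneous-source solution, setting ∂C/∂t = 0 at fixed x gives v²t² + 2Dt − x² = 0, so t = (√(D² + v²x²) − D)/v².
√(D² + v²x²) = √(1.68² + 0.222² × 111²) = 24.70; v² = 0.049284.
t = (24.70 − 1.68)/0.049284 = 467 days (vs. the pure-advection estimate x/v = 500 d).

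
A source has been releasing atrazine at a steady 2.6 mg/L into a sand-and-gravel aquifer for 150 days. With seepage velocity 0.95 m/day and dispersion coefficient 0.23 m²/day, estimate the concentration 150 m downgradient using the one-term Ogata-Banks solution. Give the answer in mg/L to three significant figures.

0.477 mg/L

For a continuous step input, C/C₀ ≈ ½·erfc((x−vt)/(2√(Dt))).
vt = 0.95 × 150 = 142.5 m and 2√(Dt) = 2√(0.23 × 150) = 11.75 m.
Argument (x−vt)/(2√(Dt)) = (150 − 142.5)/11.75 = 0.6383; ½·erfc(0.6383) = 0.1833.
C = 2.6 × 0.1833 = 0.477 mg/L.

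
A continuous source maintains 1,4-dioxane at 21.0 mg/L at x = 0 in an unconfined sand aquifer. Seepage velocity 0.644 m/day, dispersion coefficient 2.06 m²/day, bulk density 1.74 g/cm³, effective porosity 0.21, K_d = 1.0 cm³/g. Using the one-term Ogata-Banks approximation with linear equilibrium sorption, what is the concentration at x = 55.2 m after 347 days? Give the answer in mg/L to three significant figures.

0.127 mg/L

Retardation factor R = 1 + ρ_b·K_d/n = 1 + 1.74 × 1.0/0.21 = 9.286.
Sorption retards both mechanisms: v_R = v/R = 0.06935 m/day, D_R = D/R = 0.2218 m²/day.
v_R·t = 0.06935 × 347 = 24.06445 m; 2√(D_R t) = 17.55 m; argument = (55.2 − 24.06445)/17.55 = 1.774.
C = C₀ × ½·erfc(1.774) = 21.0 × 0.006057 = 0.127 mg/L.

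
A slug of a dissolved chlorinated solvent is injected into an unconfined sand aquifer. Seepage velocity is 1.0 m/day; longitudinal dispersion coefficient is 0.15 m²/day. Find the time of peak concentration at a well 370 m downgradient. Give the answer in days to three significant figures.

370 days

For the 1D instantaneous-source solution, setting ∂C/∂t = 0 at fixed x gives v²t² + 2Dt − x² = 0, so t = (√(D² + v²x²) − D)/v².
√(D² + v²x²) = √(0.15² + 1.0² × 370²) = 370.0; v² = 1.
t = (370.0 − 0.15)/1 = 370 days (vs. the pure-advection estimate x/v = 370 d).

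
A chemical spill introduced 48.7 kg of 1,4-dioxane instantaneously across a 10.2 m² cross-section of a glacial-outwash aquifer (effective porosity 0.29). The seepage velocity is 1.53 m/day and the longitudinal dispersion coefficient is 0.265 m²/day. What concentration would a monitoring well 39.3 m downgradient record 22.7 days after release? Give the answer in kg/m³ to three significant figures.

For an instantaneous plane source, C(x,t) = M/(n_e·A·√(4πDt)) · exp(−(x−vt)²/(4Dt)), with n_e·A the pore (flow) area.
Plume center vt = 1.53 × 22.7 = 34.731 m, so the well at 39.3 m is 4.569 m downgradient of the peak.
√(4πDt) = 8.694 m, giving peak height M/(n_e·A·√(4πDt)) = 48.7/(0.29 × 10.2 × 8.694) = 1.894 kg/m³.
(x−vt)²/(4Dt) = (4.569)²/(4 × 0.265 × 22.7) = 0.8676; exp(−0.8676) = 0.4200.
C = 1.894 × 0.4200 = 0.795 kg/m³.

0.795 kg/m³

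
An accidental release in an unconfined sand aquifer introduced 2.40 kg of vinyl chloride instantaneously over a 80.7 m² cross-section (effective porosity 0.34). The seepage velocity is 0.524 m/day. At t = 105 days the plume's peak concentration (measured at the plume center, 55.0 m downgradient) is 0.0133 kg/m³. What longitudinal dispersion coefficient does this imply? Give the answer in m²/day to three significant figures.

At the plume center C_max = M/(n_e·A·√(4πDt)), so D = M²/(4πt·(n_e·A·C_max)²).
n_e·A·C_max = 0.34 × 80.7 × 0.0133 = 0.3649 kg/m.
D = 2.40²/(4π × 105 × 0.3649²) = 0.0328 m²/day.

0.0328 m²/day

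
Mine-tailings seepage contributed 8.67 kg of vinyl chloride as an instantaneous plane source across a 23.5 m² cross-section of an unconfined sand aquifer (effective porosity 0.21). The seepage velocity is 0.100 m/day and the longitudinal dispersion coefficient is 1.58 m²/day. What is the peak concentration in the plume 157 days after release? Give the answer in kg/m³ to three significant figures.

The peak of an instantaneous 1D plume sits at x = vt; there the Gaussian factor is 1 and C_max = M/(n_e·A·√(4πDt)), where n_e·A is the pore area the mass is dissolved in.
√(4πDt) = √(4π × 1.58 × 157) = 55.83 m, so C_max = 8.67/(0.21 × 23.5 × 55.83) = 0.0315 kg/m³.

0.0315 kg/m³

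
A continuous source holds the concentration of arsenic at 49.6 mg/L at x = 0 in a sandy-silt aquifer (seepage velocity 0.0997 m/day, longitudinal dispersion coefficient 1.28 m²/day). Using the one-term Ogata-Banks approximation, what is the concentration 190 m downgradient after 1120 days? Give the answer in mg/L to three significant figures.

3.56 mg/L

For a continuous step input, C/C₀ ≈ ½·erfc((x−vt)/(2√(Dt))).
vt = 0.0997 × 1120 = 111.664 m and 2√(Dt) = 2√(1.28 × 1120) = 75.73 m.
Argument (x−vt)/(2√(Dt)) = (190 − 111.664)/75.73 = 1.034; ½·erfc(1.034) = 0.07183.
C = 49.6 × 0.07183 = 3.56 mg/L.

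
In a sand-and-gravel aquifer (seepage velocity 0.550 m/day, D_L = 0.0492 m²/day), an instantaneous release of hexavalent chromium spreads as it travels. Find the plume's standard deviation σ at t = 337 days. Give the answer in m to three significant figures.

Dispersive spreading gives a Gaussian with σ² = 2Dt; advection only shifts the center.
σ = √(2 × 0.0492 × 337) = 5.76 m.

5.76 m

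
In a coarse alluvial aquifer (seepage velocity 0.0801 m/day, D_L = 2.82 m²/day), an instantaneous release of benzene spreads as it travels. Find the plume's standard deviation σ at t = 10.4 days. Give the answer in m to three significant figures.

7.66 m

Dispersive spreading gives a Gaussian with σ² = 2Dt; advection only shifts the center.
σ = √(2 × 2.82 × 10.4) = 7.66 m.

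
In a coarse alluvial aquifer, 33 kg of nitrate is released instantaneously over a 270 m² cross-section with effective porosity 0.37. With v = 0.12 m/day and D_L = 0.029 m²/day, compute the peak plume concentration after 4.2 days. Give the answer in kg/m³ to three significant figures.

0.267 kg/m³

The peak of an instantaneous 1D plume sits at x = vt; there the Gaussian factor is 1 and C_max = M/(n_e·A·√(4πDt)), where n_e·A is the pore area the mass is dissolved in.
√(4πDt) = √(4π × 0.029 × 4.2) = 1.237 m, so C_max = 33/(0.37 × 270 × 1.237) = 0.267 kg/m³.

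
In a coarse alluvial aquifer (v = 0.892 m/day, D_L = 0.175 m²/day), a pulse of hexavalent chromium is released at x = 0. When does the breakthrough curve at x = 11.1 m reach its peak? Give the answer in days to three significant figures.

For the 1D instantaneous-source solution, setting ∂C/∂t = 0 at fixed x gives v²t² + 2Dt − x² = 0, so t = (√(D² + v²x²) − D)/v².
√(D² + v²x²) = √(0.175² + 0.892² × 11.1²) = 9.903; v² = 0.795664.
t = (9.903 − 0.175)/0.795664 = 12.2 days (vs. the pure-advection estimate x/v = 12.4 d).

12.2 days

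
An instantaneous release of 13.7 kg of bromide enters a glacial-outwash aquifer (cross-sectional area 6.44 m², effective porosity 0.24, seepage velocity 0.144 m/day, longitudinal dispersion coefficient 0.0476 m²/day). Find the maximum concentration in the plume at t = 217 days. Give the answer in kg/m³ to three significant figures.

0.778 kg/m³

The peak of an instantaneous 1D plume sits at x = vt; there the Gaussian factor is 1 and C_max = M/(n_e·A·√(4πDt)), where n_e·A is the pore area the mass is dissolved in.
√(4πDt) = √(4π × 0.0476 × 217) = 11.39 m, so C_max = 13.7/(0.24 × 6.44 × 11.39) = 0.778 kg/m³.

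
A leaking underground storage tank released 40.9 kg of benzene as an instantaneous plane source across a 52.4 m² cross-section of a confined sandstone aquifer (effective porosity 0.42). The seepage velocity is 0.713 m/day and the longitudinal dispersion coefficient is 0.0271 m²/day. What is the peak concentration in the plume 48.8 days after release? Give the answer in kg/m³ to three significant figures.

0.456 kg/m³

The peak of an instantaneous 1D plume sits at x = vt; there the Gaussian factor is 1 and C_max = M/(n_e·A·√(4πDt)), where n_e·A is the pore area the mass is dissolved in.
√(4πDt) = √(4π × 0.0271 × 48.8) = 4.077 m, so C_max = 40.9/(0.42 × 52.4 × 4.077) = 0.456 kg/m³.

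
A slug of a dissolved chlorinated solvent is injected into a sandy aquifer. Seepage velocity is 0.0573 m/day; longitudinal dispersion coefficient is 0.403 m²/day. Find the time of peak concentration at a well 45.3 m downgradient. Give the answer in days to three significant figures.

677 days

For the 1D instantaneous-source solution, setting ∂C/∂t = 0 at fixed x gives v²t² + 2Dt − x² = 0, so t = (√(D² + v²x²) − D)/v².
√(D² + v²x²) = √(0.403² + 0.0573² × 45.3²) = 2.627; v² = 0.00328329.
t = (2.627 − 0.403)/0.00328329 = 677 days (vs. the pure-advection estimate x/v = 791 d).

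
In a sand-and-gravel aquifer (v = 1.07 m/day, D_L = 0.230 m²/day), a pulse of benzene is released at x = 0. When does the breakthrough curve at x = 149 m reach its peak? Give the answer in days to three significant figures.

139 days

For the 1D instantaneous-source solution, setting ∂C/∂t = 0 at fixed x gives v²t² + 2Dt − x² = 0, so t = (√(D² + v²x²) − D)/v².
√(D² + v²x²) = √(0.230² + 1.07² × 149²) = 159.4; v² = 1.1449.
t = (159.4 − 0.230)/1.1449 = 139 days (vs. the pure-advection estimate x/v = 139 d).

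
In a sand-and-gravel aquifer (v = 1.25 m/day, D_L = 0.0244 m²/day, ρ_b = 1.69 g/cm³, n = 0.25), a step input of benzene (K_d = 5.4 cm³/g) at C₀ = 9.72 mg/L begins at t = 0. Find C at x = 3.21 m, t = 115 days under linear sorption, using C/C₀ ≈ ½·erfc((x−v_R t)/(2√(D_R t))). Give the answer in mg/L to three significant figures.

9.20 mg/L

Retardation factor R = 1 + ρ_b·K_d/n = 1 + 1.69 × 5.4/0.25 = 37.50.
Sorption retards both mechanisms: v_R = v/R = 0.03333 m/day, D_R = D/R = 0.0006507 m²/day.
v_R·t = 0.03333 × 115 = 3.83295 m; 2√(D_R t) = 0.5471 m; argument = (3.21 − 3.83295)/0.5471 = -1.139.
C = C₀ × ½·erfc(-1.139) = 9.72 × 0.9464 = 9.20 mg/L.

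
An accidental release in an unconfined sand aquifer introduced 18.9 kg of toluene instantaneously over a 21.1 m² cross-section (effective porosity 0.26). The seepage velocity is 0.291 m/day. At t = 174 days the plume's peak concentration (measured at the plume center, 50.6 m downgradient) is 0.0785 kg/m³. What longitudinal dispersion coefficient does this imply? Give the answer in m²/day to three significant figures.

At the plume center C_max = M/(n_e·A·√(4πDt)), so D = M²/(4πt·(n_e·A·C_max)²).
n_e·A·C_max = 0.26 × 21.1 × 0.0785 = 0.4307 kg/m.
D = 18.9²/(4π × 174 × 0.4307²) = 0.881 m²/day.

0.881 m²/day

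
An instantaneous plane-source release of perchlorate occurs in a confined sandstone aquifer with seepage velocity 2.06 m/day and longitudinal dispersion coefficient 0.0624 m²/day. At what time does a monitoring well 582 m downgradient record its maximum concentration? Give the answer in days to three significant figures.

283 days

For the 1D instantaneous-source solution, setting ∂C/∂t = 0 at fixed x gives v²t² + 2Dt − x² = 0, so t = (√(D² + v²x²) − D)/v².
√(D² + v²x²) = √(0.0624² + 2.06² × 582²) = 1199; v² = 4.2436.
t = (1199 − 0.0624)/4.2436 = 283 days (vs. the pure-advection estimate x/v = 283 d).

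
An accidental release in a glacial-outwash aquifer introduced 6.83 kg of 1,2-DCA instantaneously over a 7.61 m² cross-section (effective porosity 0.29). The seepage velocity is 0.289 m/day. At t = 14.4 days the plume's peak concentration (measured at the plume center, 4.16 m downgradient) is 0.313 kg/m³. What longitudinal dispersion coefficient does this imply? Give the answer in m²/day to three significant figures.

At the plume center C_max = M/(n_e·A·√(4πDt)), so D = M²/(4πt·(n_e·A·C_max)²).
n_e·A·C_max = 0.29 × 7.61 × 0.313 = 0.6908 kg/m.
D = 6.83²/(4π × 14.4 × 0.6908²) = 0.540 m²/day.

0.540 m²/day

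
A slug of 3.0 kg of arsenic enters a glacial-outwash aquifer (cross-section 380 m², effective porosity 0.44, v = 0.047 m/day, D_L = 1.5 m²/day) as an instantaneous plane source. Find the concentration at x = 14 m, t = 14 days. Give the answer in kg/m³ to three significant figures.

0.000133 kg/m³

For an instantaneous plane source, C(x,t) = M/(n_e·A·√(4πDt)) · exp(−(x−vt)²/(4Dt)), with n_e·A the pore (flow) area.
Plume center vt = 0.047 × 14 = 0.658 m, so the well at 14 m is 13.342 m downgradient of the peak.
√(4πDt) = 16.24 m, giving peak height M/(n_e·A·√(4πDt)) = 3.0/(0.44 × 380 × 16.24) = 0.001105 kg/m³.
(x−vt)²/(4Dt) = (13.342)²/(4 × 1.5 × 14) = 2.119; exp(−2.119) = 0.1202.
C = 0.001105 × 0.1202 = 0.000133 kg/m³.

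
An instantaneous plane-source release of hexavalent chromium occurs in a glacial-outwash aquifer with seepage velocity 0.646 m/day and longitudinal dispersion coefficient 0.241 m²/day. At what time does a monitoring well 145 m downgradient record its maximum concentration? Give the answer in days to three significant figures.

224 days

For the 1D instantaneous-source solution, setting ∂C/∂t = 0 at fixed x gives v²t² + 2Dt − x² = 0, so t = (√(D² + v²x²) − D)/v².
√(D² + v²x²) = √(0.241² + 0.646² × 145²) = 93.67; v² = 0.417316.
t = (93.67 − 0.241)/0.417316 = 224 days (vs. the pure-advection estimate x/v = 224 d).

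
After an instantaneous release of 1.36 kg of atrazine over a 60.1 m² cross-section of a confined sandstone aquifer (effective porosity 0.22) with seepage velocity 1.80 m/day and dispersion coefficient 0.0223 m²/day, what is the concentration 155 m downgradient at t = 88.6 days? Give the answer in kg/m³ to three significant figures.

For an instantaneous plane source, C(x,t) = M/(n_e·A·√(4πDt)) · exp(−(x−vt)²/(4Dt)), with n_e·A the pore (flow) area.
Plume center vt = 1.80 × 88.6 = 159.48 m, so the well at 155 m is 4.48 m upgradient of the peak.
√(4πDt) = 4.983 m, giving peak height M/(n_e·A·√(4πDt)) = 1.36/(0.22 × 60.1 × 4.983) = 0.02064 kg/m³.
(x−vt)²/(4Dt) = (-4.48)²/(4 × 0.0223 × 88.6) = 2.540; exp(−2.540) = 0.07887.
C = 0.02064 × 0.07887 = 0.00163 kg/m³.

0.00163 kg/m³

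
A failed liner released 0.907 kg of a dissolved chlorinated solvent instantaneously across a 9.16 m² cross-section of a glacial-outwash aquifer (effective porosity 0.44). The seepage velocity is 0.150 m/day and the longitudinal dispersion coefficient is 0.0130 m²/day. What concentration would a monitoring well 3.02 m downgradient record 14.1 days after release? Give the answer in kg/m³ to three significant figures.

0.0485 kg/m³

For an instantaneous plane source, C(x,t) = M/(n_e·A·√(4πDt)) · exp(−(x−vt)²/(4Dt)), with n_e·A the pore (flow) area.
Plume center vt = 0.150 × 14.1 = 2.115 m, so the well at 3.02 m is 0.905 m downgradient of the peak.
√(4πDt) = 1.518 m, giving peak height M/(n_e·A·√(4πDt)) = 0.907/(0.44 × 9.16 × 1.518) = 0.1482 kg/m³.
(x−vt)²/(4Dt) = (0.905)²/(4 × 0.0130 × 14.1) = 1.117; exp(−1.117) = 0.3273.
C = 0.1482 × 0.3273 = 0.0485 kg/m³.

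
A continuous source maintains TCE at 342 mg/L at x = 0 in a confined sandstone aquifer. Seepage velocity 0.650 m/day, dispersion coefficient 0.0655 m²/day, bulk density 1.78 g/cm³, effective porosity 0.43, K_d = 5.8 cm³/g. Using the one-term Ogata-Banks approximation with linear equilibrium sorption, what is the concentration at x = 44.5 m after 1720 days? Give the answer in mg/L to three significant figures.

Retardation factor R = 1 + ρ_b·K_d/n = 1 + 1.78 × 5.8/0.43 = 25.01.
Sorption retards both mechanisms: v_R = v/R = 0.02599 m/day, D_R = D/R = 0.002619 m²/day.
v_R·t = 0.02599 × 1720 = 44.7028 m; 2√(D_R t) = 4.245 m; argument = (44.5 − 44.7028)/4.245 = -0.04777.
C = C₀ × ½·erfc(-0.04777) = 342 × 0.5269 = 180 mg/L.

180 mg/L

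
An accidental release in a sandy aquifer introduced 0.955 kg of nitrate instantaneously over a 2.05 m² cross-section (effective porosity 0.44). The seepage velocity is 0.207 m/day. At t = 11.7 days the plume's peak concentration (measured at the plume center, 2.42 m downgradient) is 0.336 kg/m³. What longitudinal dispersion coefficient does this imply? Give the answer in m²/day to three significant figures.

0.0675 m²/day

At the plume center C_max = M/(n_e·A·√(4πDt)), so D = M²/(4πt·(n_e·A·C_max)²).
n_e·A·C_max = 0.44 × 2.05 × 0.336 = 0.3031 kg/m.
D = 0.955²/(4π × 11.7 × 0.3031²) = 0.0675 m²/day.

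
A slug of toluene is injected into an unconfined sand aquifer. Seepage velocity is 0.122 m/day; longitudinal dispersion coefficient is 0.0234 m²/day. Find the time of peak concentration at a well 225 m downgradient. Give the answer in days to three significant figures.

1840 days

For the 1D instantaneous-source solution, setting ∂C/∂t = 0 at fixed x gives v²t² + 2Dt − x² = 0, so t = (√(D² + v²x²) − D)/v².
√(D² + v²x²) = √(0.0234² + 0.122² × 225²) = 27.45; v² = 0.014884.
t = (27.45 − 0.0234)/0.014884 = 1840 days (vs. the pure-advection estimate x/v = 1840 d).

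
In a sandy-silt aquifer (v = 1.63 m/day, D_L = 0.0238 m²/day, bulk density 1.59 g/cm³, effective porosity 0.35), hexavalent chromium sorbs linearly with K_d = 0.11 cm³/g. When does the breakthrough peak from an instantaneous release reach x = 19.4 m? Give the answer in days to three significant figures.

Retardation factor R = 1 + ρ_b·K_d/n = 1 + 1.59 × 0.11/0.35 = 1.500.
Sorption retards both mechanisms: v_R = v/R = 1.087 m/day, D_R = D/R = 0.01587 m²/day.
Peak time from v_R²t² + 2D_R t − x² = 0: t = (√(D_R² + v_R²x²) − D_R)/v_R².
√(D_R² + v_R²x²) = √(0.01587² + 1.087² × 19.4²) = 21.09; v_R² = 1.182.
t = (21.09 − 0.01587)/1.182 = 17.8 days.

17.8 days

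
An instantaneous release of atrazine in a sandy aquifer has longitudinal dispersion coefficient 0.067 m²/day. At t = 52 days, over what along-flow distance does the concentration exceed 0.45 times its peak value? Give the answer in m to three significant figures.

The plume is Gaussian with σ = √(2Dt) = √(2 × 0.067 × 52) = 2.640 m.
C/C_peak = exp(−Δx²/(2σ²)) = 0.45 ⇒ Δx = σ·√(−2 ln 0.45) = 2.640 × 1.264 = 3.337 m.
Width = 2Δx = 6.67 m.

6.67 m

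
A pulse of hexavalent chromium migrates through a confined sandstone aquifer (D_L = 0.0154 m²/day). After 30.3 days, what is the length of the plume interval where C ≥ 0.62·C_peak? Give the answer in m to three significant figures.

1.89 m

The plume is Gaussian with σ = √(2Dt) = √(2 × 0.0154 × 30.3) = 0.9660 m.
C/C_peak = exp(−Δx²/(2σ²)) = 0.62 ⇒ Δx = σ·√(−2 ln 0.62) = 0.9660 × 0.9778 = 0.9446 m.
Width = 2Δx = 1.89 m.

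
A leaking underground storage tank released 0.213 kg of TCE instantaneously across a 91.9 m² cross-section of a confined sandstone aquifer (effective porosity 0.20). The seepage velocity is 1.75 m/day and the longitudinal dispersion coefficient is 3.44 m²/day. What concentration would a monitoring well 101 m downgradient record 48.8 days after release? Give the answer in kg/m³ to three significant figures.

0.000176 kg/m³

For an instantaneous plane source, C(x,t) = M/(n_e·A·√(4πDt)) · exp(−(x−vt)²/(4Dt)), with n_e·A the pore (flow) area.
Plume center vt = 1.75 × 48.8 = 85.4 m, so the well at 101 m is 15.6 m downgradient of the peak.
√(4πDt) = 45.93 m, giving peak height M/(n_e·A·√(4πDt)) = 0.213/(0.20 × 91.9 × 45.93) = 0.0002523 kg/m³.
(x−vt)²/(4Dt) = (15.6)²/(4 × 3.44 × 48.8) = 0.3624; exp(−0.3624) = 0.6960.
C = 0.0002523 × 0.6960 = 0.000176 kg/m³.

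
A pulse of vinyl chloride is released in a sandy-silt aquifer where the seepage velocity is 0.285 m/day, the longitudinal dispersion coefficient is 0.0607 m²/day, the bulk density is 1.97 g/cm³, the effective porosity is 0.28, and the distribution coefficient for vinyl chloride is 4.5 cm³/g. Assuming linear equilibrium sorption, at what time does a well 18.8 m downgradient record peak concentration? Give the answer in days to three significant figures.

2130 days

Retardation factor R = 1 + ρ_b·K_d/n = 1 + 1.97 × 4.5/0.28 = 32.66.
Sorption retards both mechanisms: v_R = v/R = 0.008726 m/day, D_R = D/R = 0.001859 m²/day.
Peak time from v_R²t² + 2D_R t − x² = 0: t = (√(D_R² + v_R²x²) − D_R)/v_R².
√(D_R² + v_R²x²) = √(0.001859² + 0.008726² × 18.8²) = 0.1641; v_R² = 7.614e-05.
t = (0.1641 − 0.001859)/7.614e-05 = 2130 days.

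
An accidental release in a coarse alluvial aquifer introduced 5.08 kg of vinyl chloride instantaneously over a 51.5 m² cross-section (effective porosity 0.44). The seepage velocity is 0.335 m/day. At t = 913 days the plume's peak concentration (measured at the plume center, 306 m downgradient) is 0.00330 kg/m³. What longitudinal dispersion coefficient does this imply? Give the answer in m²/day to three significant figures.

At the plume center C_max = M/(n_e·A·√(4πDt)), so D = M²/(4πt·(n_e·A·C_max)²).
n_e·A·C_max = 0.44 × 51.5 × 0.00330 = 0.07478 kg/m.
D = 5.08²/(4π × 913 × 0.07478²) = 0.402 m²/day.

0.402 m²/day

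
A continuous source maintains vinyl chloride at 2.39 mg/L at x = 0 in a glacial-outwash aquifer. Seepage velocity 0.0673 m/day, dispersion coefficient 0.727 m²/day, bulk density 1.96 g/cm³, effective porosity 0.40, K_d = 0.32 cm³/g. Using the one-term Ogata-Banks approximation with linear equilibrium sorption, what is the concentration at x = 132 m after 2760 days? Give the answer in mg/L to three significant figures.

0.157 mg/L

Retardation factor R = 1 + ρ_b·K_d/n = 1 + 1.96 × 0.32/0.40 = 2.568.
Sorption retards both mechanisms: v_R = v/R = 0.02621 m/day, D_R = D/R = 0.2831 m²/day.
v_R·t = 0.02621 × 2760 = 72.3396 m; 2√(D_R t) = 55.91 m; argument = (132 − 72.3396)/55.91 = 1.067.
C = C₀ × ½·erfc(1.067) = 2.39 × 0.06565 = 0.157 mg/L.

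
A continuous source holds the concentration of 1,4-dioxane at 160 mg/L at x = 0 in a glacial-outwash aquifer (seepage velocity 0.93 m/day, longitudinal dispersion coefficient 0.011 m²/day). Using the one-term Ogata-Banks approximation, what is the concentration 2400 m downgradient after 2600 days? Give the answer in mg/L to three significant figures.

For a continuous step input, C/C₀ ≈ ½·erfc((x−vt)/(2√(Dt))).
vt = 0.93 × 2600 = 2418 m and 2√(Dt) = 2√(0.011 × 2600) = 10.70 m.
Argument (x−vt)/(2√(Dt)) = (2400 − 2418)/10.70 = -1.682; ½·erfc(-1.682) = 0.9913.
C = 160 × 0.9913 = 159 mg/L.

159 mg/L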